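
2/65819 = 2/65819 = 0.00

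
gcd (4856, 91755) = 1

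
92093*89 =8196277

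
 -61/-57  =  1 + 4/57=1.07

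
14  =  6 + 8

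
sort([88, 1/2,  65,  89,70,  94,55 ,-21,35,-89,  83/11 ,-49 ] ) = [  -  89,-49, - 21, 1/2 , 83/11,  35,55,65,70 , 88,89,94] 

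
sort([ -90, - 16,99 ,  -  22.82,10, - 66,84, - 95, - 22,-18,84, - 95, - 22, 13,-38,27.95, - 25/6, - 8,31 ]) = [ - 95, -95, - 90, - 66, - 38, - 22.82, - 22,  -  22, - 18,-16, - 8,-25/6, 10, 13,27.95,31,84,84, 99]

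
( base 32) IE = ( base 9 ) 725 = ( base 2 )1001001110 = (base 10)590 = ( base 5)4330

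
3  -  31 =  - 28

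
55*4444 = 244420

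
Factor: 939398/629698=24721/16571  =  59^1*73^ ( - 1 )*227^( - 1) * 419^1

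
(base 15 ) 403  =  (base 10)903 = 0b1110000111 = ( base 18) 2E3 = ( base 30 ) 103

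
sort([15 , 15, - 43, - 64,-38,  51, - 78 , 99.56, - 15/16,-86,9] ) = [-86,- 78, - 64,-43,- 38,  -  15/16,  9, 15, 15,51,99.56]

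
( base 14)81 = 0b1110001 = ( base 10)113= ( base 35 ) 38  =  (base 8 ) 161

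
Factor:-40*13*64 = -33280 = - 2^9 *5^1  *13^1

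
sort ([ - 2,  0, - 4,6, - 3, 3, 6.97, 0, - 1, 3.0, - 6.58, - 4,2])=[-6.58, - 4, - 4, - 3,- 2, - 1,0,  0, 2,3, 3.0, 6,6.97]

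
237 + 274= 511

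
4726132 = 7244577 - 2518445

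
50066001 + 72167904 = 122233905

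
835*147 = 122745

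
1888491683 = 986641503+901850180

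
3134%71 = 10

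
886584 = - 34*( - 26076 )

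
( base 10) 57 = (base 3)2010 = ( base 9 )63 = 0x39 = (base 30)1r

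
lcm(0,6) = 0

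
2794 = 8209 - 5415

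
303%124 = 55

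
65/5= 13 = 13.00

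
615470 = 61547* 10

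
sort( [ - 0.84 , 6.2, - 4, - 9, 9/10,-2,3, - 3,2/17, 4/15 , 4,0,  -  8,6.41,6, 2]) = [ - 9,  -  8,-4, - 3, - 2,  -  0.84, 0, 2/17, 4/15 , 9/10,2, 3, 4,6,6.2, 6.41]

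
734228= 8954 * 82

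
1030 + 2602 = 3632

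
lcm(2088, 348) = 2088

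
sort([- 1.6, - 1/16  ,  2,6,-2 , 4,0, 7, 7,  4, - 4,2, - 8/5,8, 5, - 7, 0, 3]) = [ - 7, - 4, - 2,-1.6,- 8/5, - 1/16, 0,0,2, 2,3,  4, 4,5,6,7,7,8 ] 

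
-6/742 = -1 + 368/371 = - 0.01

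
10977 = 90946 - 79969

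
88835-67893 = 20942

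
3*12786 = 38358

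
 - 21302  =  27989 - 49291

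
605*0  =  0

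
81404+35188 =116592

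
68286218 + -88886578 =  - 20600360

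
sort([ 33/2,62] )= [33/2, 62]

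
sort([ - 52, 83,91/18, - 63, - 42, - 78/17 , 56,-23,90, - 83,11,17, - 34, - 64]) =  [-83,  -  64, - 63, - 52, - 42,-34,  -  23, - 78/17,91/18,  11,17, 56,83,90]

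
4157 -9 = 4148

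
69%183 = 69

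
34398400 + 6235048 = 40633448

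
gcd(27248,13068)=4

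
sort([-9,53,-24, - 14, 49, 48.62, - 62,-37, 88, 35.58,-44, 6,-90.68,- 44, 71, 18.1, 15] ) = [ -90.68,-62, - 44, - 44, - 37,-24, - 14, - 9,6, 15, 18.1,35.58, 48.62,49, 53, 71, 88]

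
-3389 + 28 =-3361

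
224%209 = 15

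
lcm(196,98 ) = 196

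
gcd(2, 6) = 2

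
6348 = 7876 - 1528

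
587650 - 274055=313595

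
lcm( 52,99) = 5148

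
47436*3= 142308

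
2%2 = 0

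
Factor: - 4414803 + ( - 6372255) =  - 2^1*3^2*599281^1 =- 10787058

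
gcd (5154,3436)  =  1718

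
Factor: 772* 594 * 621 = 2^3*3^6*11^1*23^1*193^1  =  284770728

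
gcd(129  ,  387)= 129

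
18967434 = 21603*878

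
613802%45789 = 18545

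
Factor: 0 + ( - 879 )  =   - 879  =  - 3^1*293^1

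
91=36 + 55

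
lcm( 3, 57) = 57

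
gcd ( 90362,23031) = 1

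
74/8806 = 1/119=0.01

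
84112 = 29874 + 54238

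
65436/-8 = -8180 + 1/2 = - 8179.50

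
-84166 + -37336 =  - 121502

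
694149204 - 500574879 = 193574325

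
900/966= 150/161= 0.93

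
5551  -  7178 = - 1627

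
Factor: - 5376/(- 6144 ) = 2^ ( - 3)*7^1 =7/8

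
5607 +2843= 8450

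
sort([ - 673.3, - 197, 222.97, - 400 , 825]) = [-673.3, -400, - 197,222.97, 825 ] 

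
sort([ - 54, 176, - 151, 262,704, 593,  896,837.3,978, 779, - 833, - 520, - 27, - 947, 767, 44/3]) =[  -  947,-833, - 520, - 151 , - 54, - 27, 44/3 , 176, 262 , 593,704, 767, 779, 837.3, 896  ,  978 ] 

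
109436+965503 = 1074939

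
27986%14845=13141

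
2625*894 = 2346750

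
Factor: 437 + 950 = 19^1*73^1 = 1387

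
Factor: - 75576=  - 2^3*  3^1 * 47^1 * 67^1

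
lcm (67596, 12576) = 540768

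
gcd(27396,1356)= 12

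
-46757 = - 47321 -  - 564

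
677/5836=677/5836 = 0.12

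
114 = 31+83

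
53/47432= 53/47432 = 0.00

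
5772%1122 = 162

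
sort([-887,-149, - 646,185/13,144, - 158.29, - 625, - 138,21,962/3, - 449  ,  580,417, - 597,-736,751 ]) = [-887 ,-736,-646,- 625, - 597,-449, - 158.29, - 149, - 138,185/13,21, 144,962/3,417, 580, 751 ] 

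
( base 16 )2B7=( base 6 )3115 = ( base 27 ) PK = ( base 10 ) 695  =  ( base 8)1267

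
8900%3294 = 2312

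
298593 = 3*99531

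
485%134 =83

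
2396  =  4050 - 1654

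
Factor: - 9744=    - 2^4*3^1*7^1*29^1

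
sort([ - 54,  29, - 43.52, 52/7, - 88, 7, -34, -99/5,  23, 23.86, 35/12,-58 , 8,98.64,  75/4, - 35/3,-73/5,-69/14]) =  [ - 88, - 58, - 54, - 43.52, - 34 ,- 99/5, - 73/5,-35/3,-69/14,35/12,7 , 52/7, 8,  75/4, 23, 23.86,  29,98.64 ] 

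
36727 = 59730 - 23003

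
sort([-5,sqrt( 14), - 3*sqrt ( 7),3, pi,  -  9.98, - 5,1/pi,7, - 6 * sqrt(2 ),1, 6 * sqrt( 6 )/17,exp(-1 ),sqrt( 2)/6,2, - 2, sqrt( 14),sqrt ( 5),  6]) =[ - 9.98, - 6*sqrt( 2), - 3 * sqrt( 7 ), - 5, - 5, - 2, sqrt(2 )/6,  1/pi, exp (-1), 6 * sqrt(6 ) /17,  1,2, sqrt(5),3,pi,sqrt( 14 ),sqrt(  14),6,7 ]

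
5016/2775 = 1672/925=1.81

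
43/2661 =43/2661= 0.02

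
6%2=0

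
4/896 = 1/224 = 0.00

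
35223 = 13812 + 21411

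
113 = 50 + 63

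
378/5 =378/5 =75.60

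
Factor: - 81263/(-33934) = 91/38 = 2^( - 1 )*7^1*13^1*19^( - 1 ) 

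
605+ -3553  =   - 2948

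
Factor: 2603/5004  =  2^( - 2)*3^( - 2)  *  19^1*137^1*139^( - 1)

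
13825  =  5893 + 7932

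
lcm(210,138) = 4830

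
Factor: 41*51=2091 = 3^1*17^1*41^1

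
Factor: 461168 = 2^4*19^1*37^1 * 41^1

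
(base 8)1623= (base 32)SJ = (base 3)1020220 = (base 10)915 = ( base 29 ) 12g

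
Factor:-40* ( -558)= 22320 = 2^4*3^2*5^1*31^1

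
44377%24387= 19990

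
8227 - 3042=5185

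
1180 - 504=676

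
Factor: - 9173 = -9173^1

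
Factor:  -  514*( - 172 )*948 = 2^5 * 3^1*43^1 * 79^1*257^1 = 83810784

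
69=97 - 28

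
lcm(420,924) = 4620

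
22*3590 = 78980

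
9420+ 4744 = 14164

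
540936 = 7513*72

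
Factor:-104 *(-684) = 2^5*3^2 * 13^1*19^1 = 71136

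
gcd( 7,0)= 7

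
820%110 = 50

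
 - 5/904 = -5/904 = - 0.01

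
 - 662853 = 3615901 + -4278754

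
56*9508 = 532448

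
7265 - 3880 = 3385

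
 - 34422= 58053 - 92475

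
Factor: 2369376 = 2^5 *3^2*19^1*433^1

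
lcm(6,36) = 36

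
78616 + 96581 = 175197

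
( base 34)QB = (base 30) TP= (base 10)895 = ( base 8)1577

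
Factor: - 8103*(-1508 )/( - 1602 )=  - 2^1 * 3^( - 1)*13^1*29^1*  37^1 * 73^1 * 89^( - 1 ) = - 2036554/267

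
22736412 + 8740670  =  31477082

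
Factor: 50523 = 3^1*11^1* 1531^1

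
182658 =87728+94930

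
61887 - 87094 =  - 25207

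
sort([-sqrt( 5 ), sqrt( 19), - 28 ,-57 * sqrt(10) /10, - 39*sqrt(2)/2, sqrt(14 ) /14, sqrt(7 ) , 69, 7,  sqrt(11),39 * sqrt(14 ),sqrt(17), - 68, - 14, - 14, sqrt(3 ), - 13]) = [-68, - 28 ,-39*sqrt(2) /2,-57*  sqrt(10) /10,-14, - 14, - 13, - sqrt ( 5),sqrt(14 ) /14, sqrt( 3 ),sqrt(7), sqrt ( 11 ),sqrt(17), sqrt(19), 7, 69,39 * sqrt ( 14 )]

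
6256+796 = 7052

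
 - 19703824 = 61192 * (  -  322 )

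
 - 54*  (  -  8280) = 447120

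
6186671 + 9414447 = 15601118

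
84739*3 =254217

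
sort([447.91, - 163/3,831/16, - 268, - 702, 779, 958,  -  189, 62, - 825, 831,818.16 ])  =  [-825, - 702,-268,-189, - 163/3,831/16, 62, 447.91,779, 818.16,831,958]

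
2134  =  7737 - 5603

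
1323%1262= 61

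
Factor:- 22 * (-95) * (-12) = - 25080= - 2^3 * 3^1*5^1*11^1 * 19^1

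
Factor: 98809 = 98809^1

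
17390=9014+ 8376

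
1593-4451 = - 2858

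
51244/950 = 53+447/475 = 53.94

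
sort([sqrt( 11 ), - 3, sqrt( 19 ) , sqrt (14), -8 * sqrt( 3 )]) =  [-8*sqrt ( 3 ),-3, sqrt( 11 ), sqrt( 14) , sqrt ( 19) ]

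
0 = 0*29376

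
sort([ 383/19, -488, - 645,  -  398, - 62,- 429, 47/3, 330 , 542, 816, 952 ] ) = [ - 645, - 488, - 429, - 398,-62,47/3, 383/19, 330,542, 816,952]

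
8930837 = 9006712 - 75875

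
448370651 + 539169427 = 987540078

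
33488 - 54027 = - 20539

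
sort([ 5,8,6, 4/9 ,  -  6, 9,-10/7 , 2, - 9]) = [  -  9,-6, - 10/7,4/9, 2,5, 6, 8,  9]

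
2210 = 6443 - 4233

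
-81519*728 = -59345832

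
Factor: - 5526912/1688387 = -2^7*3^1*37^1 * 389^1 * 1688387^ (-1)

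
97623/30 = 32541/10 = 3254.10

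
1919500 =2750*698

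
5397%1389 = 1230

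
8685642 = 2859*3038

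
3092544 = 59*52416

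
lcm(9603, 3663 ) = 355311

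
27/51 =9/17= 0.53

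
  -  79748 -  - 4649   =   - 75099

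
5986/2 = 2993 = 2993.00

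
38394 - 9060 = 29334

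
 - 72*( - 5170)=372240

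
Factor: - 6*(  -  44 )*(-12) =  - 2^5*3^2*11^1 = -3168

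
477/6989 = 477/6989 = 0.07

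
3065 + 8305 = 11370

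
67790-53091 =14699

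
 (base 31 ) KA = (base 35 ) I0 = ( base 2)1001110110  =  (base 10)630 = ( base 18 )1H0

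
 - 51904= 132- 52036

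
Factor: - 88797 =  - 3^1*29599^1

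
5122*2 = 10244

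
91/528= 91/528 = 0.17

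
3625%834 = 289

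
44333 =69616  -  25283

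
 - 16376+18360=1984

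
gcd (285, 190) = 95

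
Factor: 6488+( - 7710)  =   - 1222=-2^1*13^1*47^1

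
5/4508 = 5/4508 = 0.00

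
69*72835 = 5025615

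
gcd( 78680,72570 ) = 10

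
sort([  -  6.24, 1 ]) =[ - 6.24 , 1 ]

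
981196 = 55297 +925899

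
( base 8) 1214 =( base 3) 220011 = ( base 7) 1621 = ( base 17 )246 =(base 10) 652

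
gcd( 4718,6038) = 2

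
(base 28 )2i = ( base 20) 3e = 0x4A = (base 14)54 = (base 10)74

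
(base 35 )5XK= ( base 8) 16204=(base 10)7300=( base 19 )1144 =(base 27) a0a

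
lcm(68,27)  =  1836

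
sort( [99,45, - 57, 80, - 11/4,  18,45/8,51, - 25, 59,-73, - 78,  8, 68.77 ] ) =[ - 78, -73, - 57,  -  25, - 11/4,45/8,8,18, 45, 51,59, 68.77 , 80, 99]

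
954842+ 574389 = 1529231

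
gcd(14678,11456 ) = 358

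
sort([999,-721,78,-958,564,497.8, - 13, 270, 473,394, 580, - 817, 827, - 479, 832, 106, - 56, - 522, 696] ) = [ - 958, - 817, - 721, - 522, - 479, - 56,-13,78, 106, 270,394,473, 497.8, 564, 580, 696,  827, 832,  999] 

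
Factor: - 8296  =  -2^3*17^1* 61^1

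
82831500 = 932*88875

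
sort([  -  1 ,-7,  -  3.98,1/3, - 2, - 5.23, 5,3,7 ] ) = [ - 7, -5.23,-3.98, - 2,-1,1/3,3,5,7] 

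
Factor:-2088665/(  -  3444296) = 2^ (-3)*5^1*23^( - 1 )*18719^( - 1)*417733^1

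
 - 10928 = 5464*( - 2 )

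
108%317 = 108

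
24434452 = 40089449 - 15654997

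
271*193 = 52303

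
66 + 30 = 96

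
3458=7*494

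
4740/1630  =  474/163 = 2.91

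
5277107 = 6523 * 809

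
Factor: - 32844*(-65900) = 2^4*3^1*5^2*7^1*17^1*23^1*659^1= 2164419600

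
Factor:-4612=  - 2^2*1153^1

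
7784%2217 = 1133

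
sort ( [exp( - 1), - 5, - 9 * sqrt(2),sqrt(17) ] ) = [ - 9*sqrt( 2 ),-5 , exp(  -  1 ),sqrt(17 )] 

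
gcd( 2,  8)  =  2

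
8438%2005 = 418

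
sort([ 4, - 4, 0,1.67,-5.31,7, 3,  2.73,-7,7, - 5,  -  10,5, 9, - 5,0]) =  [  -  10 , - 7, - 5.31, - 5, - 5, - 4, 0, 0,1.67 , 2.73,3,4,  5,7,7,9 ] 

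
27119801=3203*8467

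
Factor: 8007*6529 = 52277703 = 3^1*17^1 * 157^1*6529^1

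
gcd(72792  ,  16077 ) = 3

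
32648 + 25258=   57906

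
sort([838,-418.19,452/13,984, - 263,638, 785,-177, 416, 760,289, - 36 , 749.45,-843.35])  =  [ - 843.35 , - 418.19 , - 263, - 177,-36,452/13,289,416, 638, 749.45,760, 785 , 838,  984 ]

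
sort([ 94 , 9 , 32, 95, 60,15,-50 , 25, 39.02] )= [  -  50, 9 , 15, 25, 32 , 39.02, 60,  94, 95] 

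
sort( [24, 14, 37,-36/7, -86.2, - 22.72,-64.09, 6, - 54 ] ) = [  -  86.2, - 64.09, - 54, - 22.72, - 36/7, 6 , 14,24, 37 ]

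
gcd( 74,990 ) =2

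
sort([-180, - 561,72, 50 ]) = [-561  ,-180, 50 , 72] 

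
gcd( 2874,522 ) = 6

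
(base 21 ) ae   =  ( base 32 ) 70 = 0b11100000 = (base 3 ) 22022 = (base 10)224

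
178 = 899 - 721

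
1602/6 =267 = 267.00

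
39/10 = 3 + 9/10= 3.90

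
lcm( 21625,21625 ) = 21625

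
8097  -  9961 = - 1864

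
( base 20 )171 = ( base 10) 541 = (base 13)328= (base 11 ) 452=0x21d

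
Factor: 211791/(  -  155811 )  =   - 167^(  -  1)* 227^1= - 227/167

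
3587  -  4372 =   -  785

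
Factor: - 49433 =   -  49433^1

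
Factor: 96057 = 3^2*13^1*821^1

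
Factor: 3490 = 2^1*5^1 * 349^1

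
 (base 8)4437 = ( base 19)68H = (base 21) 564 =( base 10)2335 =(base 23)49C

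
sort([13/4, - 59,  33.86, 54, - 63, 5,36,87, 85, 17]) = [-63, - 59, 13/4,5, 17,33.86,36 , 54 , 85, 87]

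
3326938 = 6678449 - 3351511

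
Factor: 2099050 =2^1*5^2 * 41981^1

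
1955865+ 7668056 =9623921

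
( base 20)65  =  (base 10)125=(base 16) 7d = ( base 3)11122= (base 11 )104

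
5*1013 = 5065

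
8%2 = 0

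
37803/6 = 6300 + 1/2 = 6300.50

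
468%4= 0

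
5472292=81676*67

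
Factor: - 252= - 2^2*3^2*7^1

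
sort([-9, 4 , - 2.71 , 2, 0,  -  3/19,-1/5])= [ - 9 ,  -  2.71,  -  1/5, - 3/19,  0, 2, 4] 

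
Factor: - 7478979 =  - 3^1 *23^1*  107^1 * 1013^1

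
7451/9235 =7451/9235 = 0.81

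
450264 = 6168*73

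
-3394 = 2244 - 5638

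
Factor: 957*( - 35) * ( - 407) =13632465 = 3^1  *  5^1 * 7^1*11^2 * 29^1 * 37^1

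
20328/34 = 597 + 15/17 = 597.88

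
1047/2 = 523+1/2= 523.50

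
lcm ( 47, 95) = 4465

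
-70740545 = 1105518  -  71846063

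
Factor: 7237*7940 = 2^2 * 5^1*397^1*7237^1 = 57461780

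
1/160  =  1/160=0.01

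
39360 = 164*240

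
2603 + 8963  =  11566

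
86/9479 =86/9479 = 0.01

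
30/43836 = 5/7306 = 0.00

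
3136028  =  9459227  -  6323199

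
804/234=3  +  17/39=3.44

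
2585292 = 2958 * 874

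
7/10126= 7/10126 = 0.00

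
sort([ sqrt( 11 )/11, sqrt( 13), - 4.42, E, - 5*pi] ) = [- 5 * pi, - 4.42,sqrt( 11 )/11,E,sqrt( 13) ]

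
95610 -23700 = 71910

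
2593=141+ 2452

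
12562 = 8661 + 3901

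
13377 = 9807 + 3570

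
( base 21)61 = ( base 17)78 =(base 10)127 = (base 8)177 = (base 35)3m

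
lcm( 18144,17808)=961632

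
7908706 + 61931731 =69840437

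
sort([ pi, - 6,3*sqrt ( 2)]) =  [ - 6, pi,3 * sqrt(2 )]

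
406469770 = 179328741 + 227141029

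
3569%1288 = 993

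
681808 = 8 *85226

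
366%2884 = 366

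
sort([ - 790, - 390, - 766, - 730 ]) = [ - 790, - 766, - 730,-390 ] 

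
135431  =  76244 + 59187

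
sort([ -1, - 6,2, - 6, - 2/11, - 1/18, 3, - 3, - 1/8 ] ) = [-6, - 6 , - 3, - 1, - 2/11 ,-1/8, - 1/18,2,3] 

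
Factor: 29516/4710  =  94/15 = 2^1*3^( - 1)*5^( - 1)*47^1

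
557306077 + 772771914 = 1330077991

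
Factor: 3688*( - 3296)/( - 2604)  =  3038912/651 = 2^6*3^(-1)*7^(  -  1)*31^( -1 )*103^1*461^1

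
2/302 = 1/151 = 0.01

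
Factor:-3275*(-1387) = 5^2*19^1*73^1*131^1 = 4542425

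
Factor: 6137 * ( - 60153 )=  - 369158961=- 3^1*17^1 * 19^2*20051^1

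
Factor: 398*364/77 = 2^3*11^ ( - 1)*13^1* 199^1= 20696/11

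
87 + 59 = 146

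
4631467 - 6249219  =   - 1617752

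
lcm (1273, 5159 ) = 98021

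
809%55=39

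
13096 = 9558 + 3538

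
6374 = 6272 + 102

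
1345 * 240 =322800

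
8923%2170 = 243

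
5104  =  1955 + 3149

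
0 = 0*(  -  8857)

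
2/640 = 1/320 =0.00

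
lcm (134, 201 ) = 402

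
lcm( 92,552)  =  552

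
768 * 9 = 6912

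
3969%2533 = 1436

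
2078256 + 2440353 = 4518609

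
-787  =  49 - 836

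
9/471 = 3/157 = 0.02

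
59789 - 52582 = 7207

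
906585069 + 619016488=1525601557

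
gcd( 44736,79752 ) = 24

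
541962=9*60218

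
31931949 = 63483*503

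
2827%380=167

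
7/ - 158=-1 + 151/158 = - 0.04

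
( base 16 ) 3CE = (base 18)302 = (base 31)10D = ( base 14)4d8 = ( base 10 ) 974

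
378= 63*6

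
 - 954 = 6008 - 6962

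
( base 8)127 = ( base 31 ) 2P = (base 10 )87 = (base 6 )223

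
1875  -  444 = 1431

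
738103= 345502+392601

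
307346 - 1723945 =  - 1416599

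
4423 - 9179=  - 4756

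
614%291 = 32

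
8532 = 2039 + 6493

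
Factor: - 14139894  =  -2^1*3^1*23^1*79^1*1297^1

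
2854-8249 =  - 5395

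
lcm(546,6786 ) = 47502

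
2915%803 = 506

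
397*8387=3329639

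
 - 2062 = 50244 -52306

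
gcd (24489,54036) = 9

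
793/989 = 793/989= 0.80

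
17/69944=17/69944 =0.00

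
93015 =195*477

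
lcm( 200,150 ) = 600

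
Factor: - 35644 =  - 2^2*7^1*19^1*67^1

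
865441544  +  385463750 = 1250905294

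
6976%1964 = 1084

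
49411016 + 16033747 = 65444763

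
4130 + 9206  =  13336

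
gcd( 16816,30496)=16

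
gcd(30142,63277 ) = 1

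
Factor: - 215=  - 5^1 * 43^1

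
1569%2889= 1569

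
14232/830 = 7116/415 = 17.15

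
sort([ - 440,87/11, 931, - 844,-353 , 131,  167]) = [- 844, - 440, - 353 , 87/11,131, 167, 931]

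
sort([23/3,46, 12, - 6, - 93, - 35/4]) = [ - 93, - 35/4, - 6, 23/3,12, 46 ] 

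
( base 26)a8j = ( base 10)6987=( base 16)1B4B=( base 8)15513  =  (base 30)7mr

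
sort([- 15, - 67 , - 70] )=[-70  , - 67 , - 15]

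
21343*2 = 42686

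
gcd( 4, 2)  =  2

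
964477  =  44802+919675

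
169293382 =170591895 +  - 1298513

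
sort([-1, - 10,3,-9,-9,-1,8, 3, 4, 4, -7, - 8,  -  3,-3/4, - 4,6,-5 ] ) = [ -10, - 9 ,-9,- 8,-7 ,  -  5, - 4, -3, - 1, -1,-3/4,3, 3 , 4 , 4, 6, 8]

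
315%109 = 97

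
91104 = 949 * 96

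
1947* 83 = 161601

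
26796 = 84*319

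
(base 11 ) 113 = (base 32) 47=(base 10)135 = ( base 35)3u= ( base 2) 10000111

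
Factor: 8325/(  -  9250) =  - 9/10 = - 2^( - 1 )*3^2 * 5^( - 1 )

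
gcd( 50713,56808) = 1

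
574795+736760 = 1311555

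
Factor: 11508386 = 2^1*367^1  *  15679^1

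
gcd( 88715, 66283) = 1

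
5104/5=5104/5 = 1020.80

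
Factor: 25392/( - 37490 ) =  -  2^3*3^1 *5^( - 1)*23^1*163^(-1 ) = - 552/815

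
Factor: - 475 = - 5^2*19^1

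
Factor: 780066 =2^1*3^2*7^1* 41^1*151^1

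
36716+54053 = 90769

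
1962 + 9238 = 11200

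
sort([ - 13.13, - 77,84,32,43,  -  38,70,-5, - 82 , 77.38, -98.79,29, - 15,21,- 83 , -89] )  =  [ -98.79 ,- 89, -83, - 82,-77, - 38, - 15, - 13.13, - 5,21,29,32,43, 70 , 77.38 , 84]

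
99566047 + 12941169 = 112507216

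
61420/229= 61420/229 = 268.21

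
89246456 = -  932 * ( - 95758) 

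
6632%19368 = 6632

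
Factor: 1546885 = 5^1*19^2 * 857^1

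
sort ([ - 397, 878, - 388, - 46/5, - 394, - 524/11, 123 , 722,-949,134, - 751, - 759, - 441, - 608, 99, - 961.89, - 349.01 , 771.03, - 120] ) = [  -  961.89, - 949, - 759, - 751, - 608, - 441, - 397,-394, - 388, - 349.01 ,-120,-524/11,- 46/5, 99, 123, 134 , 722, 771.03,878]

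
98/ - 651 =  - 14/93 = - 0.15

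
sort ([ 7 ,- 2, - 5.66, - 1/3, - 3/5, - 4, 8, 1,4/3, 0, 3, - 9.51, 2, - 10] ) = [ - 10, - 9.51, - 5.66, - 4, - 2, - 3/5,-1/3,0,1,4/3, 2,3,  7,8] 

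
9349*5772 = 53962428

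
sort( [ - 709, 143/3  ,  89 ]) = [  -  709,143/3, 89]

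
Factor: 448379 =448379^1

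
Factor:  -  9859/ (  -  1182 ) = 2^(  -  1) * 3^(-1 )*197^(-1 )*9859^1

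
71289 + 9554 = 80843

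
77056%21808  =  11632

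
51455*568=29226440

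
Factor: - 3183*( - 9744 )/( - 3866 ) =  - 2^3*3^2*7^1*29^1 *1061^1 * 1933^(-1)=-  15507576/1933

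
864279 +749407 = 1613686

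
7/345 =7/345 = 0.02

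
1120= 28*40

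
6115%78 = 31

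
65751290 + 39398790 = 105150080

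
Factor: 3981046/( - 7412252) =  - 1990523/3706126 = - 2^( - 1 )*1853063^ ( - 1 )*1990523^1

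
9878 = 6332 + 3546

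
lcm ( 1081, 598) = 28106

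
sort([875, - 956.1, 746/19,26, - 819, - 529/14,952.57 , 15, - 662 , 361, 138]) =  [  -  956.1, - 819, - 662 , - 529/14, 15,26,746/19, 138,  361,  875, 952.57]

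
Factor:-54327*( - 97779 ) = 5312039733 = 3^2*7^1 * 11^1*13^1 * 199^1*2963^1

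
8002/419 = 8002/419  =  19.10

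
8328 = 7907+421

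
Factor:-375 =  - 3^1*5^3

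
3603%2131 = 1472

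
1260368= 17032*74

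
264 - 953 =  - 689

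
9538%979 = 727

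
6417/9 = 713= 713.00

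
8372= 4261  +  4111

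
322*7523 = 2422406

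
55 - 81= - 26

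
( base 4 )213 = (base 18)23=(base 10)39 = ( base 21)1I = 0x27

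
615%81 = 48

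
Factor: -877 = - 877^1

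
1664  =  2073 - 409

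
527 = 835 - 308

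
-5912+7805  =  1893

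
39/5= 39/5 = 7.80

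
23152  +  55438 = 78590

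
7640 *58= 443120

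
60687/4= 60687/4 = 15171.75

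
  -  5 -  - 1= - 4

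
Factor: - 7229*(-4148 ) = 29985892 = 2^2*17^1*61^1*7229^1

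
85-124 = - 39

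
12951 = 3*4317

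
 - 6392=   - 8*799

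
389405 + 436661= 826066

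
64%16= 0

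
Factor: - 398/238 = -199/119 = - 7^( - 1 )*17^( - 1 ) * 199^1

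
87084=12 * 7257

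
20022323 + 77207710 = 97230033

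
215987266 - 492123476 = - 276136210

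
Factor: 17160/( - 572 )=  - 2^1*3^1*5^1 = - 30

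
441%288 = 153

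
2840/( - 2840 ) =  - 1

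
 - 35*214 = -7490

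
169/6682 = 13/514 = 0.03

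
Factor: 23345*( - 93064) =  - 2172579080 = -  2^3*5^1*7^1*23^1*29^1*11633^1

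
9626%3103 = 317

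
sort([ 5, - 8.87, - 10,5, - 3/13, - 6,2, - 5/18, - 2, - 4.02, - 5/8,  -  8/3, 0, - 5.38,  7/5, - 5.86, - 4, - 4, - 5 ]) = [ - 10, - 8.87,-6, - 5.86, - 5.38, - 5, - 4.02  , - 4, - 4, - 8/3, - 2,-5/8 , - 5/18, - 3/13,0,7/5 , 2, 5,5 ]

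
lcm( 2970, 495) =2970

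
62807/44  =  1427  +  19/44 = 1427.43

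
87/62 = 1+25/62 = 1.40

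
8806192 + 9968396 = 18774588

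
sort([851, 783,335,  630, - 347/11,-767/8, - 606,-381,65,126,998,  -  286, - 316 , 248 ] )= [ - 606, - 381, - 316, - 286, - 767/8, - 347/11,65,126, 248, 335, 630, 783  ,  851, 998 ]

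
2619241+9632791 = 12252032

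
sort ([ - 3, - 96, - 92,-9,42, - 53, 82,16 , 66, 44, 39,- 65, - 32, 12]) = [ - 96, - 92, - 65, - 53,-32, - 9, - 3, 12, 16  ,  39,42,44,66, 82]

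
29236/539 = 54 + 130/539 = 54.24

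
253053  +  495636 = 748689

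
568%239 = 90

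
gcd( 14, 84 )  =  14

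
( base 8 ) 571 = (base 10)377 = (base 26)ed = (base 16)179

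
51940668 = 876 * 59293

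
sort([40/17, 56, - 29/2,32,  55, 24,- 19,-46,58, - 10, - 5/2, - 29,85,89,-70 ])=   [ - 70, - 46,  -  29, - 19, - 29/2 , - 10, - 5/2,40/17,24,32,  55,56, 58,85 , 89 ] 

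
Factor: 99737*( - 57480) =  - 2^3*3^1*5^1*11^1*479^1* 9067^1 = - 5732882760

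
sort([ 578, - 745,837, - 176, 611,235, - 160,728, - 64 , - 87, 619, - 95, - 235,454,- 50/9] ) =[-745,-235,- 176, - 160, - 95, - 87, - 64, - 50/9, 235,454,578,611,619, 728,837] 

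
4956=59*84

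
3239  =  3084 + 155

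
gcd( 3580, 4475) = 895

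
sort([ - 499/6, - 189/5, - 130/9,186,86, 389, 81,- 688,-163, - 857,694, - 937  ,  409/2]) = [-937,-857, - 688, - 163,  -  499/6, - 189/5, - 130/9 , 81, 86, 186,409/2, 389 , 694]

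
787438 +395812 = 1183250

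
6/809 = 6/809 =0.01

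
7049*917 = 6463933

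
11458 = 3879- - 7579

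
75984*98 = 7446432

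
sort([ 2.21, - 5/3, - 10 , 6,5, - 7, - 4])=[-10,- 7, - 4 , - 5/3,2.21,5, 6 ]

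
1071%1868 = 1071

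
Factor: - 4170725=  - 5^2 * 13^1*41^1*313^1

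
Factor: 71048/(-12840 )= - 3^( - 1)*5^(-1 ) * 83^1 = - 83/15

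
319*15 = 4785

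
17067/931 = 17067/931 = 18.33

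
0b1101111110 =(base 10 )894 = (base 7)2415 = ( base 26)18a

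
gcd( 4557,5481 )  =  21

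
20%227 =20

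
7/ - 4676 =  - 1  +  667/668=- 0.00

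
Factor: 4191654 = 2^1*3^1*67^1*10427^1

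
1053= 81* 13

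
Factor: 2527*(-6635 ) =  - 5^1*7^1*19^2*1327^1 = - 16766645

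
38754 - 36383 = 2371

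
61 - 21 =40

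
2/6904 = 1/3452 = 0.00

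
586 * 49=28714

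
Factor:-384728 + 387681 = 2953 = 2953^1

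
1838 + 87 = 1925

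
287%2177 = 287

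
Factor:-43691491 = -383^1*114077^1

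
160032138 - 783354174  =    -  623322036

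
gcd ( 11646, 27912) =6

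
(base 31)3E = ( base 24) 4b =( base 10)107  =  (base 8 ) 153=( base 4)1223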